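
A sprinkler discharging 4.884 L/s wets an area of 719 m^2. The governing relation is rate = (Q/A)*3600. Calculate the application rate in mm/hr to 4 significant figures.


rate = (4.884 / 719) * 3600 = 24.45 mm/hr
Therefore the application rate = 24.45 mm/hr.


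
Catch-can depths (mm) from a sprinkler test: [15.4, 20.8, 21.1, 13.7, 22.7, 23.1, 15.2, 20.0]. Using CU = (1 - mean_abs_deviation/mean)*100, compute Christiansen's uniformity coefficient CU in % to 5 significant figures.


mean = 19.00000 mm
mean |d_i - mean| = 3.175000 mm
CU = (1 - 3.175000/19.00000)*100 = 83.289 %
Therefore Christiansen's uniformity coefficient CU = 83.289 %.


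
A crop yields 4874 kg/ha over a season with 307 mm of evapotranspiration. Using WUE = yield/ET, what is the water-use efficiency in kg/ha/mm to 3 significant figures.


WUE = 4874 / 307 = 15.9 kg/ha/mm
Therefore the water-use efficiency = 15.9 kg/ha/mm.


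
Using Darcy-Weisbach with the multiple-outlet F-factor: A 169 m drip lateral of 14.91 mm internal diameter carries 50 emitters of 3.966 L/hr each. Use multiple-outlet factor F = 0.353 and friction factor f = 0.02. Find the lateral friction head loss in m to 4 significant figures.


Approach: apply Darcy-Weisbach with the multiple-outlet F-factor, Q = n*q/(3600*1000) m^3/s; v = Q/A; hf = F*f*(L/D)*(v^2/(2g)).
Q = 50*3.966/(3600*1000) = 5.50833e-05 m^3/s
A = pi*(14.91e-3/2)^2 = 1.74600e-04 m^2, so v = Q/A = 0.315482 m/s
hf = 0.353*0.02*(169/0.01491)*(0.315482^2/(2*9.81)) = 0.4059 m
Therefore the lateral friction head loss = 0.4059 m.


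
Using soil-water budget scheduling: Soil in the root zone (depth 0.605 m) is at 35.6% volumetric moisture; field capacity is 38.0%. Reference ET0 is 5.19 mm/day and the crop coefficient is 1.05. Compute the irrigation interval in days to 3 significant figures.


Approach: apply soil-water budget scheduling, SMD = (FC-theta)/100*depth*1000; ETc = ET0*Kc; interval = SMD/ETc.
Step 1 — soil moisture deficit:
  SMD = (38.0 - 35.6)/100 * 0.605 * 1000 = 14.520 mm
Step 2 — daily crop ET (ETc = ET0*Kc):
  ETc = 5.19 * 1.05 = 5.4495 mm/day
Step 3 — irrigation interval (SMD/ETc):
  interval = 14.520 / 5.4495 = 2.66 days
Therefore the irrigation interval = 2.66 days.


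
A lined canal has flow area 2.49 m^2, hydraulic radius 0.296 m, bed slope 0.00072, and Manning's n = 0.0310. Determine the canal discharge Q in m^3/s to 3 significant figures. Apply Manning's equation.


Approach: apply Manning's equation, Q = (1/n)*A*R^(2/3)*S^(1/2).
Q = (1/0.0310) * 2.49 * 0.296^(2/3) * 0.00072^(1/2) = 0.957 m^3/s
Therefore the canal discharge Q = 0.957 m^3/s.


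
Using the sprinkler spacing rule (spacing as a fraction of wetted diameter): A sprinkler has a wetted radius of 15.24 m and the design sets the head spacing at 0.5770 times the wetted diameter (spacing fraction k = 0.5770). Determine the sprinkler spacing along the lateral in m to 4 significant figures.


Approach: apply the sprinkler spacing rule (spacing as a fraction of wetted diameter), S = k*(2*R).
S = 0.5770 * (2 * 15.24) = 17.59 m
Therefore the sprinkler spacing along the lateral = 17.59 m.


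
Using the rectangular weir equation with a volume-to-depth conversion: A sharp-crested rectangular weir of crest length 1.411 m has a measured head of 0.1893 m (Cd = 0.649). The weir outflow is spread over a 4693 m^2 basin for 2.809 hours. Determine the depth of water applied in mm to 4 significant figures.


Approach: apply the rectangular weir equation with a volume-to-depth conversion, Q = (2/3)*Cd*L*sqrt(2g)*H^1.5; d = Q*t/A * 1000.
Step 1 — weir discharge:
  Q = (2/3)*0.649*1.411*sqrt(2*9.81)*0.1893^1.5 = 0.222718 m^3/s
Step 2 — volume: V = 0.222718 * 2.809*3600 = 2252.22 m^3
Step 3 — depth: d = V/A * 1000 = 2252.22/4693 * 1000 = 479.9 mm
Therefore the depth of water applied = 479.9 mm.


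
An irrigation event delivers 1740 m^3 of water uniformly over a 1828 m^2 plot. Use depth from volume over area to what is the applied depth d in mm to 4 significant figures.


Approach: apply depth from volume over area, d = (V/A)*1000.
d = (1740 / 1828) * 1000 = 951.9 mm
Therefore the applied depth d = 951.9 mm.


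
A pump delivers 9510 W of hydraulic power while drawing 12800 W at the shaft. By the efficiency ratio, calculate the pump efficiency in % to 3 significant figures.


Approach: apply the efficiency ratio, eta = (P_out/P_in)*100.
eta = (9510 / 12800) * 100 = 74.3 %
Therefore the pump efficiency = 74.3 %.


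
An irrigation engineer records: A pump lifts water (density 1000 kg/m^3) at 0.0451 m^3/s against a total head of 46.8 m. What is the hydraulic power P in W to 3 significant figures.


Approach: apply the hydraulic power relation, P = rho*g*Q*H.
P = 1000 * 9.81 * 0.0451 * 46.8 = 20700 W
Therefore the hydraulic power P = 20700 W.


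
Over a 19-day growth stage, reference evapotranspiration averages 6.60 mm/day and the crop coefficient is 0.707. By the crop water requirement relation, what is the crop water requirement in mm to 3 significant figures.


Approach: apply the crop water requirement relation, CWR = ET0 * Kc * days.
CWR = 6.60 * 0.707 * 19 = 88.7 mm
Therefore the crop water requirement = 88.7 mm.


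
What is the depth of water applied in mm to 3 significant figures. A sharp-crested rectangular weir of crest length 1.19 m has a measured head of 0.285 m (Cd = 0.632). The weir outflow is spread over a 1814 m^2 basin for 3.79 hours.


Approach: apply the rectangular weir equation with a volume-to-depth conversion, Q = (2/3)*Cd*L*sqrt(2g)*H^1.5; d = Q*t/A * 1000.
Step 1 — weir discharge:
  Q = (2/3)*0.632*1.19*sqrt(2*9.81)*0.285^1.5 = 0.33790 m^3/s
Step 2 — volume: V = 0.33790 * 3.79*3600 = 4610.3 m^3
Step 3 — depth: d = V/A * 1000 = 4610.3/1814 * 1000 = 2540 mm
Therefore the depth of water applied = 2540 mm.


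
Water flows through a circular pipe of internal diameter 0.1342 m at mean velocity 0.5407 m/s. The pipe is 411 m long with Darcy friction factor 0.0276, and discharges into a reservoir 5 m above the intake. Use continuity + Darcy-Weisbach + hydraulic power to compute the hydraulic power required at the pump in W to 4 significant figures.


Approach: apply continuity + Darcy-Weisbach + hydraulic power, Q = A*v; hf = f*(L/D)*(v^2/(2g)); H = static + hf; P = rho*g*Q*H.
Step 1 — flow rate (continuity, Q = A*v):
  A = pi*(0.1342/2)^2 = 0.0141447 m^2
  Q = 0.0141447 * 0.5407 = 0.00764806 m^3/s
Step 2 — friction head loss (Darcy-Weisbach):
  hf = 0.0276 * (411/0.1342) * (0.5407^2 / (2*9.81))
  hf = 1.25954 m
Step 3 — total head: H = 5 + 1.25954 = 6.25954 m
Step 4 — hydraulic power (P = rho*g*Q*H):
  P = 1000 * 9.81 * 0.00764806 * 6.25954 = 469.6 W
Therefore the hydraulic power required at the pump = 469.6 W.


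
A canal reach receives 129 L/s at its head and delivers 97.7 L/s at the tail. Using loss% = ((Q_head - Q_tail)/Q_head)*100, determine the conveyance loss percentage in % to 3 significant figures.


loss = ((129 - 97.7)/129)*100 = 24.3 %
Therefore the conveyance loss percentage = 24.3 %.


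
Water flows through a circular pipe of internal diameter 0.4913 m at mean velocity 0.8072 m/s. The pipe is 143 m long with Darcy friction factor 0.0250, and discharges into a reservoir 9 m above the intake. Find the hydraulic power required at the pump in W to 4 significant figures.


Approach: apply continuity + Darcy-Weisbach + hydraulic power, Q = A*v; hf = f*(L/D)*(v^2/(2g)); H = static + hf; P = rho*g*Q*H.
Step 1 — flow rate (continuity, Q = A*v):
  A = pi*(0.4913/2)^2 = 0.189576 m^2
  Q = 0.189576 * 0.8072 = 0.153026 m^3/s
Step 2 — friction head loss (Darcy-Weisbach):
  hf = 0.0250 * (143/0.4913) * (0.8072^2 / (2*9.81))
  hf = 0.241653 m
Step 3 — total head: H = 9 + 0.241653 = 9.24165 m
Step 4 — hydraulic power (P = rho*g*Q*H):
  P = 1000 * 9.81 * 0.153026 * 9.24165 = 13870 W
Therefore the hydraulic power required at the pump = 13870 W.


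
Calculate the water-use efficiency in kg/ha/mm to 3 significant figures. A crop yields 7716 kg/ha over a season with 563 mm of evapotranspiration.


Approach: apply the water-use efficiency ratio, WUE = yield/ET.
WUE = 7716 / 563 = 13.7 kg/ha/mm
Therefore the water-use efficiency = 13.7 kg/ha/mm.


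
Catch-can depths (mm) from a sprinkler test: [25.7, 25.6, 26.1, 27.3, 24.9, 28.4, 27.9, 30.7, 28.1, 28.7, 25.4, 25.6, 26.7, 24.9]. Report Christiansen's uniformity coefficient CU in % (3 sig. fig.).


Approach: apply Christiansen's uniformity coefficient, CU = (1 - mean_abs_deviation/mean)*100.
mean = 26.857 mm
mean |d_i - mean| = 1.4224 mm
CU = (1 - 1.4224/26.857)*100 = 94.7 %
Therefore Christiansen's uniformity coefficient CU = 94.7 %.


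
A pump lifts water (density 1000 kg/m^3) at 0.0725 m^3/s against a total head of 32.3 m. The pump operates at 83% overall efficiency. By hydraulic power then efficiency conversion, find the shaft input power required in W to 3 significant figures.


Approach: apply hydraulic power then efficiency conversion, P = rho*g*Q*H; P_in = P/eta.
Step 1 — hydraulic power (P = rho*g*Q*H):
  P = 1000 * 9.81 * 0.0725 * 32.3 = 22973 W
Step 2 — input power: P_in = P/eta = 22973 / 0.83 = 27700 W
Therefore the shaft input power required = 27700 W.


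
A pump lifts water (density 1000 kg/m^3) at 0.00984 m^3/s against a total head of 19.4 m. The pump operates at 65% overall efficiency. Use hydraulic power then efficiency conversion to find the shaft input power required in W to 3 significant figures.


Approach: apply hydraulic power then efficiency conversion, P = rho*g*Q*H; P_in = P/eta.
Step 1 — hydraulic power (P = rho*g*Q*H):
  P = 1000 * 9.81 * 0.00984 * 19.4 = 1872.7 W
Step 2 — input power: P_in = P/eta = 1872.7 / 0.65 = 2880 W
Therefore the shaft input power required = 2880 W.


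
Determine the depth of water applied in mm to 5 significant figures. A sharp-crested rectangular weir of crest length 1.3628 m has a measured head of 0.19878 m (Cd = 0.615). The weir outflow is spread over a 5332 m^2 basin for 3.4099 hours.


Approach: apply the rectangular weir equation with a volume-to-depth conversion, Q = (2/3)*Cd*L*sqrt(2g)*H^1.5; d = Q*t/A * 1000.
Step 1 — weir discharge:
  Q = (2/3)*0.615*1.3628*sqrt(2*9.81)*0.19878^1.5 = 0.2193434 m^3/s
Step 2 — volume: V = 0.2193434 * 3.4099*3600 = 2692.580 m^3
Step 3 — depth: d = V/A * 1000 = 2692.580/5332 * 1000 = 504.99 mm
Therefore the depth of water applied = 504.99 mm.


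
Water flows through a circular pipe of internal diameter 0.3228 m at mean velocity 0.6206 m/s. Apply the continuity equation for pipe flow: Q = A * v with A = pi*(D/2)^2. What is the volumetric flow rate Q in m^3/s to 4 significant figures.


A = pi*(0.3228/2)^2 = 0.0818384 m^2
Q = 0.0818384 * 0.6206 = 0.05079 m^3/s
Therefore the volumetric flow rate Q = 0.05079 m^3/s.


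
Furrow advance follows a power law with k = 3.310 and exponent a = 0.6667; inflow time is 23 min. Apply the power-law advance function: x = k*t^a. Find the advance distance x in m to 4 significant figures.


x = 3.310 * 23^0.6667 = 26.77 m
Therefore the advance distance x = 26.77 m.


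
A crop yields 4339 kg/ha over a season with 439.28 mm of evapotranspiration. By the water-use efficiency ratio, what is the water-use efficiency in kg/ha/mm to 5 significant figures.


Approach: apply the water-use efficiency ratio, WUE = yield/ET.
WUE = 4339 / 439.28 = 9.8775 kg/ha/mm
Therefore the water-use efficiency = 9.8775 kg/ha/mm.


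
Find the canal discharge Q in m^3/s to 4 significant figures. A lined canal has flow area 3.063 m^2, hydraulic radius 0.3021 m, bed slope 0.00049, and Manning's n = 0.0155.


Approach: apply Manning's equation, Q = (1/n)*A*R^(2/3)*S^(1/2).
Q = (1/0.0155) * 3.063 * 0.3021^(2/3) * 0.00049^(1/2) = 1.969 m^3/s
Therefore the canal discharge Q = 1.969 m^3/s.


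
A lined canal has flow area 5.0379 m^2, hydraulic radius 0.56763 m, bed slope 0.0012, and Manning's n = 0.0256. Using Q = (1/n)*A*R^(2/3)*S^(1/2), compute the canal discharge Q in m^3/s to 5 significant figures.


Q = (1/0.0256) * 5.0379 * 0.56763^(2/3) * 0.0012^(1/2) = 4.6735 m^3/s
Therefore the canal discharge Q = 4.6735 m^3/s.


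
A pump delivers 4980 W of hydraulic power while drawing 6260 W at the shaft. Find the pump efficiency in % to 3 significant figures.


Approach: apply the efficiency ratio, eta = (P_out/P_in)*100.
eta = (4980 / 6260) * 100 = 79.6 %
Therefore the pump efficiency = 79.6 %.


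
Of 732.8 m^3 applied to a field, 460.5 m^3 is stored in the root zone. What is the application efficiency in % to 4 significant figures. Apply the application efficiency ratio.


Approach: apply the application efficiency ratio, Ea = (stored/applied)*100.
Ea = (460.5/732.8)*100 = 62.84 %
Therefore the application efficiency = 62.84 %.


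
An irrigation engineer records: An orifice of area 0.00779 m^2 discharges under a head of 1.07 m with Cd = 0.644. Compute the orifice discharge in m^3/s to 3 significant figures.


Approach: apply the orifice equation, Q = Cd*A*sqrt(2*g*h).
Q = 0.644 * 0.00779 * sqrt(2*9.81*1.07) = 0.0230 m^3/s
Therefore the orifice discharge = 0.0230 m^3/s.


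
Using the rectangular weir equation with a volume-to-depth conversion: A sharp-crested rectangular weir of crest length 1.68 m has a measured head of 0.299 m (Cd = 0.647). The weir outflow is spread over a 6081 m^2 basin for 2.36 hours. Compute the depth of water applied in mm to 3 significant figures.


Approach: apply the rectangular weir equation with a volume-to-depth conversion, Q = (2/3)*Cd*L*sqrt(2g)*H^1.5; d = Q*t/A * 1000.
Step 1 — weir discharge:
  Q = (2/3)*0.647*1.68*sqrt(2*9.81)*0.299^1.5 = 0.52478 m^3/s
Step 2 — volume: V = 0.52478 * 2.36*3600 = 4458.5 m^3
Step 3 — depth: d = V/A * 1000 = 4458.5/6081 * 1000 = 733 mm
Therefore the depth of water applied = 733 mm.


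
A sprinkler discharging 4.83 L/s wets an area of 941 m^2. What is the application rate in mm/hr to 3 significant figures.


Approach: apply the application rate relation, rate = (Q/A)*3600.
rate = (4.83 / 941) * 3600 = 18.5 mm/hr
Therefore the application rate = 18.5 mm/hr.


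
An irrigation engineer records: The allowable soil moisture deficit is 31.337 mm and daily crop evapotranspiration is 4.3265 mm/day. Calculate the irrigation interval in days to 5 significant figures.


Approach: apply the irrigation interval relation, interval = SMD / ETc.
interval = 31.337 / 4.3265 = 7.2430 days
Therefore the irrigation interval = 7.2430 days.


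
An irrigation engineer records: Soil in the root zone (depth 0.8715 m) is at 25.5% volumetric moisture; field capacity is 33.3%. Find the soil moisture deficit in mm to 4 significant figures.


Approach: apply the soil moisture deficit relation, SMD = (FC - theta)/100 * depth * 1000.
SMD = (33.3 - 25.5)/100 * 0.8715 * 1000 = 67.98 mm
Therefore the soil moisture deficit = 67.98 mm.


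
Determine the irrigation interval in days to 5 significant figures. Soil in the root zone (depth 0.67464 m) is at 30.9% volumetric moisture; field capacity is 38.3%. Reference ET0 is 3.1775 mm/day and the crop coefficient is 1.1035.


Approach: apply soil-water budget scheduling, SMD = (FC-theta)/100*depth*1000; ETc = ET0*Kc; interval = SMD/ETc.
Step 1 — soil moisture deficit:
  SMD = (38.3 - 30.9)/100 * 0.67464 * 1000 = 49.92336 mm
Step 2 — daily crop ET (ETc = ET0*Kc):
  ETc = 3.1775 * 1.1035 = 3.506371 mm/day
Step 3 — irrigation interval (SMD/ETc):
  interval = 49.92336 / 3.506371 = 14.238 days
Therefore the irrigation interval = 14.238 days.


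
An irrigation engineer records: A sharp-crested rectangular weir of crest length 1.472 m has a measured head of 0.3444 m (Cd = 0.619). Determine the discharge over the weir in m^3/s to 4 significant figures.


Approach: apply the rectangular weir equation, Q = (2/3)*Cd*L*sqrt(2g)*H^1.5.
Q = (2/3)*0.619*1.472*sqrt(2*9.81)*0.3444^1.5 = 0.5438 m^3/s
Therefore the discharge over the weir = 0.5438 m^3/s.


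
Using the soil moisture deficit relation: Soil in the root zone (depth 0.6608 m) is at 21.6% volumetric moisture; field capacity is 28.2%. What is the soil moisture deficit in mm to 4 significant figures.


Approach: apply the soil moisture deficit relation, SMD = (FC - theta)/100 * depth * 1000.
SMD = (28.2 - 21.6)/100 * 0.6608 * 1000 = 43.61 mm
Therefore the soil moisture deficit = 43.61 mm.


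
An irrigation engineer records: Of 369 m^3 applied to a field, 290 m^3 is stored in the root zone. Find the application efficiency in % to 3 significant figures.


Approach: apply the application efficiency ratio, Ea = (stored/applied)*100.
Ea = (290/369)*100 = 78.6 %
Therefore the application efficiency = 78.6 %.


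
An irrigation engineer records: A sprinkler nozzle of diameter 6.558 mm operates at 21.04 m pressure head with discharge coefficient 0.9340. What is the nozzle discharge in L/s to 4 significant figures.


Approach: apply the orifice equation, Q = Cd*A*sqrt(2*g*h), A = pi*(d/2)^2.
A = pi*(6.558e-3/2)^2 = 3.37779e-05 m^2
Q = 0.9340 * 3.37779e-05 * sqrt(2*9.81*21.04) * 1000 = 0.6410 L/s
Therefore the nozzle discharge = 0.6410 L/s.


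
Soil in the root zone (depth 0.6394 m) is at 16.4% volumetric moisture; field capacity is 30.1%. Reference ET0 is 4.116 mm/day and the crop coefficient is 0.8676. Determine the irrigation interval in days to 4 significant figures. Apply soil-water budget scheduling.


Approach: apply soil-water budget scheduling, SMD = (FC-theta)/100*depth*1000; ETc = ET0*Kc; interval = SMD/ETc.
Step 1 — soil moisture deficit:
  SMD = (30.1 - 16.4)/100 * 0.6394 * 1000 = 87.5978 mm
Step 2 — daily crop ET (ETc = ET0*Kc):
  ETc = 4.116 * 0.8676 = 3.57104 mm/day
Step 3 — irrigation interval (SMD/ETc):
  interval = 87.5978 / 3.57104 = 24.53 days
Therefore the irrigation interval = 24.53 days.


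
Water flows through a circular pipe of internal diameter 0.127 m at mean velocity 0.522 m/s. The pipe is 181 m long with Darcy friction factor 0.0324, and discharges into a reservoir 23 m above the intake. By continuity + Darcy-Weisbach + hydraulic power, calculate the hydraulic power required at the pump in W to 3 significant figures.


Approach: apply continuity + Darcy-Weisbach + hydraulic power, Q = A*v; hf = f*(L/D)*(v^2/(2g)); H = static + hf; P = rho*g*Q*H.
Step 1 — flow rate (continuity, Q = A*v):
  A = pi*(0.127/2)^2 = 0.012668 m^2
  Q = 0.012668 * 0.522 = 0.0066125 m^3/s
Step 2 — friction head loss (Darcy-Weisbach):
  hf = 0.0324 * (181/0.127) * (0.522^2 / (2*9.81))
  hf = 0.64130 m
Step 3 — total head: H = 23 + 0.64130 = 23.641 m
Step 4 — hydraulic power (P = rho*g*Q*H):
  P = 1000 * 9.81 * 0.0066125 * 23.641 = 1530 W
Therefore the hydraulic power required at the pump = 1530 W.


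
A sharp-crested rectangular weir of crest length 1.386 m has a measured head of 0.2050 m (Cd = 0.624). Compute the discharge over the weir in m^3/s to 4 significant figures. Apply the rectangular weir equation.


Approach: apply the rectangular weir equation, Q = (2/3)*Cd*L*sqrt(2g)*H^1.5.
Q = (2/3)*0.624*1.386*sqrt(2*9.81)*0.2050^1.5 = 0.2370 m^3/s
Therefore the discharge over the weir = 0.2370 m^3/s.


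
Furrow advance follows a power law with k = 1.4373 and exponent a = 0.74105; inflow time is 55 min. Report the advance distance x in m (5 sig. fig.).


Approach: apply the power-law advance function, x = k*t^a.
x = 1.4373 * 55^0.74105 = 28.005 m
Therefore the advance distance x = 28.005 m.


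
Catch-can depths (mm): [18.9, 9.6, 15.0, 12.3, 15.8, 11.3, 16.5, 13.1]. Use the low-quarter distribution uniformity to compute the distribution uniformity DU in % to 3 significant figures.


Approach: apply the low-quarter distribution uniformity, DU = (mean of lowest quarter of readings / overall mean)*100.
sorted lowest 2 of 8: [9.6, 11.3] -> mean = 10.450 mm
overall mean = 14.062 mm
DU = (10.450/14.062)*100 = 74.3 %
Therefore the distribution uniformity DU = 74.3 %.


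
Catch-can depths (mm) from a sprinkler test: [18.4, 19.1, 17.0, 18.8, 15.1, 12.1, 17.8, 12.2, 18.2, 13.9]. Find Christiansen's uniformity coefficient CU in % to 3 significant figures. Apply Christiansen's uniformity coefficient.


Approach: apply Christiansen's uniformity coefficient, CU = (1 - mean_abs_deviation/mean)*100.
mean = 16.260 mm
mean |d_i - mean| = 2.3480 mm
CU = (1 - 2.3480/16.260)*100 = 85.6 %
Therefore Christiansen's uniformity coefficient CU = 85.6 %.


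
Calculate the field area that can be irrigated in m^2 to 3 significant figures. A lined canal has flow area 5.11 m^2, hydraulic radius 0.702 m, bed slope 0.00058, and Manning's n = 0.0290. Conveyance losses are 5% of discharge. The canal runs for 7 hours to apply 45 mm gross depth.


Approach: apply Manning's equation with a conveyance and depth budget, Q = (1/n)*A*R^(2/3)*S^(1/2); Q_field = Q*(1-loss); Area = Q_field*t/(d/1000).
Step 1 — canal discharge (Manning's equation):
  Q = (1/0.0290) * 5.11 * 0.702^(2/3) * 0.00058^(1/2) = 3.3519 m^3/s
Step 2 — delivered flow: Q_field = 3.3519*(1 - 5/100) = 3.1843 m^3/s
Step 3 — volume delivered: V = 3.1843 * 7*3600 = 80245 m^3
Step 4 — area served: A = V / (depth/1000) = 80245 / 0.045 = 1780000 m^2
Therefore the field area that can be irrigated = 1780000 m^2.


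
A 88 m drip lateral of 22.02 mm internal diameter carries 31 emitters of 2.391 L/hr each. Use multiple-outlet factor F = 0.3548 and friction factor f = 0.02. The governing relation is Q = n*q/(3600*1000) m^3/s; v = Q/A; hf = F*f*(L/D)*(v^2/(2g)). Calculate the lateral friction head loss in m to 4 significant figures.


Q = 31*2.391/(3600*1000) = 2.05892e-05 m^3/s
A = pi*(22.02e-3/2)^2 = 3.80824e-04 m^2, so v = Q/A = 0.0540648 m/s
hf = 0.3548*0.02*(88/0.02202)*(0.0540648^2/(2*9.81)) = 0.004225 m
Therefore the lateral friction head loss = 0.004225 m.


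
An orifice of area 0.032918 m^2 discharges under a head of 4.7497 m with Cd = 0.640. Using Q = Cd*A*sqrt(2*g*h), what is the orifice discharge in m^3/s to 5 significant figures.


Q = 0.640 * 0.032918 * sqrt(2*9.81*4.7497) = 0.20337 m^3/s
Therefore the orifice discharge = 0.20337 m^3/s.


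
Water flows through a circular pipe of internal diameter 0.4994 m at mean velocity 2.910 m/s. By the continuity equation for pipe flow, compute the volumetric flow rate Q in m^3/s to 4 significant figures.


Approach: apply the continuity equation for pipe flow, Q = A * v with A = pi*(D/2)^2.
A = pi*(0.4994/2)^2 = 0.195879 m^2
Q = 0.195879 * 2.910 = 0.5700 m^3/s
Therefore the volumetric flow rate Q = 0.5700 m^3/s.


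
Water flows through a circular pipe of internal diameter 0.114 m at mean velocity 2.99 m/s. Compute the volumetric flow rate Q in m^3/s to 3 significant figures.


Approach: apply the continuity equation for pipe flow, Q = A * v with A = pi*(D/2)^2.
A = pi*(0.114/2)^2 = 0.010207 m^2
Q = 0.010207 * 2.99 = 0.0305 m^3/s
Therefore the volumetric flow rate Q = 0.0305 m^3/s.


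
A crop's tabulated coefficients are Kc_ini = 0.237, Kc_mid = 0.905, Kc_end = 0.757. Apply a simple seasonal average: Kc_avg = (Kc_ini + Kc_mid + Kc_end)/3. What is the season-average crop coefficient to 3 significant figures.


Kc_avg = (0.237 + 0.905 + 0.757)/3 = 0.633
Therefore the season-average crop coefficient = 0.633.


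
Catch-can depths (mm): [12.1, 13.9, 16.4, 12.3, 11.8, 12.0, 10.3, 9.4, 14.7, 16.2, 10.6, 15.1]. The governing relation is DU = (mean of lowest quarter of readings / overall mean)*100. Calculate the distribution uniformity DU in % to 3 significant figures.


sorted lowest 3 of 12: [9.4, 10.3, 10.6] -> mean = 10.100 mm
overall mean = 12.900 mm
DU = (10.100/12.900)*100 = 78.3 %
Therefore the distribution uniformity DU = 78.3 %.


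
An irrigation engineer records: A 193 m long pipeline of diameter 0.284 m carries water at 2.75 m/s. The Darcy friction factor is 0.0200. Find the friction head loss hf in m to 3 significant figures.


Approach: apply the Darcy-Weisbach equation, hf = f*(L/D)*(v^2/(2g)).
hf = 0.0200 * (193/0.284) * (2.75^2 / (2*9.81))
hf = 5.24 m
Therefore the friction head loss hf = 5.24 m.


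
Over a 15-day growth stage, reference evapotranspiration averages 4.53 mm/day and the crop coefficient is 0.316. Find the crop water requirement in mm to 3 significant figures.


Approach: apply the crop water requirement relation, CWR = ET0 * Kc * days.
CWR = 4.53 * 0.316 * 15 = 21.5 mm
Therefore the crop water requirement = 21.5 mm.


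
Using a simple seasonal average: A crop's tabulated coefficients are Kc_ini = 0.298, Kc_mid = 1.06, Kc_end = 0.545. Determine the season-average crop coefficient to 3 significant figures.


Approach: apply a simple seasonal average, Kc_avg = (Kc_ini + Kc_mid + Kc_end)/3.
Kc_avg = (0.298 + 1.06 + 0.545)/3 = 0.634
Therefore the season-average crop coefficient = 0.634.


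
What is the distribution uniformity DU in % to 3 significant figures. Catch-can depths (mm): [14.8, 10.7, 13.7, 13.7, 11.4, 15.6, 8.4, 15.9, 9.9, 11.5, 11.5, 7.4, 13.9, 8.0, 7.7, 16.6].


Approach: apply the low-quarter distribution uniformity, DU = (mean of lowest quarter of readings / overall mean)*100.
sorted lowest 4 of 16: [7.4, 7.7, 8.0, 8.4] -> mean = 7.8750 mm
overall mean = 11.919 mm
DU = (7.8750/11.919)*100 = 66.1 %
Therefore the distribution uniformity DU = 66.1 %.


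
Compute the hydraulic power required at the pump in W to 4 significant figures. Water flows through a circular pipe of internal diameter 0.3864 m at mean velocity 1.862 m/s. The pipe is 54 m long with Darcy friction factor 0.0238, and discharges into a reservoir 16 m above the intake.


Approach: apply continuity + Darcy-Weisbach + hydraulic power, Q = A*v; hf = f*(L/D)*(v^2/(2g)); H = static + hf; P = rho*g*Q*H.
Step 1 — flow rate (continuity, Q = A*v):
  A = pi*(0.3864/2)^2 = 0.117264 m^2
  Q = 0.117264 * 1.862 = 0.218345 m^3/s
Step 2 — friction head loss (Darcy-Weisbach):
  hf = 0.0238 * (54/0.3864) * (1.862^2 / (2*9.81))
  hf = 0.587752 m
Step 3 — total head: H = 16 + 0.587752 = 16.5878 m
Step 4 — hydraulic power (P = rho*g*Q*H):
  P = 1000 * 9.81 * 0.218345 * 16.5878 = 35530 W
Therefore the hydraulic power required at the pump = 35530 W.


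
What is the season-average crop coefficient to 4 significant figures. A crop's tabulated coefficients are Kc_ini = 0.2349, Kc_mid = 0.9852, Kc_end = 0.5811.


Approach: apply a simple seasonal average, Kc_avg = (Kc_ini + Kc_mid + Kc_end)/3.
Kc_avg = (0.2349 + 0.9852 + 0.5811)/3 = 0.6004
Therefore the season-average crop coefficient = 0.6004.


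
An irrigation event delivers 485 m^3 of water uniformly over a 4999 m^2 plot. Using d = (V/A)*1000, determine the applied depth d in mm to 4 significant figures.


d = (485 / 4999) * 1000 = 97.02 mm
Therefore the applied depth d = 97.02 mm.


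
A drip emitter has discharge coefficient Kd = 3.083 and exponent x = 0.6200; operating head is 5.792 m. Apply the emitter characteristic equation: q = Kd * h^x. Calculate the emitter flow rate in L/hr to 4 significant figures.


q = 3.083 * 5.792^0.6200 = 9.161 L/hr
Therefore the emitter flow rate = 9.161 L/hr.


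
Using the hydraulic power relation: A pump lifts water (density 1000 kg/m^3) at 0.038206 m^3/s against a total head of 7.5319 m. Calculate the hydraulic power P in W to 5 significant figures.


Approach: apply the hydraulic power relation, P = rho*g*Q*H.
P = 1000 * 9.81 * 0.038206 * 7.5319 = 2823.0 W
Therefore the hydraulic power P = 2823.0 W.


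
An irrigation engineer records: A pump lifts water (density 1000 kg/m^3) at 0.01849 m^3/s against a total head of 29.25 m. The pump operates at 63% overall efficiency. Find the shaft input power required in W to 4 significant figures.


Approach: apply hydraulic power then efficiency conversion, P = rho*g*Q*H; P_in = P/eta.
Step 1 — hydraulic power (P = rho*g*Q*H):
  P = 1000 * 9.81 * 0.01849 * 29.25 = 5305.57 W
Step 2 — input power: P_in = P/eta = 5305.57 / 0.63 = 8422 W
Therefore the shaft input power required = 8422 W.


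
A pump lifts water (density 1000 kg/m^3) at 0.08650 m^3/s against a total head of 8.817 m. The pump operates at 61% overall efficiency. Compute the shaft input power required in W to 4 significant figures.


Approach: apply hydraulic power then efficiency conversion, P = rho*g*Q*H; P_in = P/eta.
Step 1 — hydraulic power (P = rho*g*Q*H):
  P = 1000 * 9.81 * 0.08650 * 8.817 = 7481.80 W
Step 2 — input power: P_in = P/eta = 7481.80 / 0.61 = 12270 W
Therefore the shaft input power required = 12270 W.


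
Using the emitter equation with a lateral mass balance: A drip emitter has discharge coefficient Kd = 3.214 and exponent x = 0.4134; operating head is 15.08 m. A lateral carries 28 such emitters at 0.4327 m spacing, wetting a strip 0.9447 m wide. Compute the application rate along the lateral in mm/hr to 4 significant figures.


Approach: apply the emitter equation with a lateral mass balance, q = Kd*h^x; Q = n*q; rate = Q/(n*spacing*width).
Step 1 — single emitter flow (q = Kd*h^x):
  q = 3.214 * 15.08^0.4134 = 9.86727 L/hr
Step 2 — total lateral flow: Q = 28 * 9.86727 = 276.284 L/hr
Step 3 — wetted area: A = 28 * 0.4327 * 0.9447 = 11.4456 m^2
Step 4 — application rate: Q/A = 276.284/11.4456 = 24.14 mm/hr
Therefore the application rate along the lateral = 24.14 mm/hr.


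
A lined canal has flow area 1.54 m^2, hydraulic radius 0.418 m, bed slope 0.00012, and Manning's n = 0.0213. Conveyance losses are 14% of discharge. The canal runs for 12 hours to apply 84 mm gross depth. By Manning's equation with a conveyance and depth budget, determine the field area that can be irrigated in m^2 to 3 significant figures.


Approach: apply Manning's equation with a conveyance and depth budget, Q = (1/n)*A*R^(2/3)*S^(1/2); Q_field = Q*(1-loss); Area = Q_field*t/(d/1000).
Step 1 — canal discharge (Manning's equation):
  Q = (1/0.0213) * 1.54 * 0.418^(2/3) * 0.00012^(1/2) = 0.44277 m^3/s
Step 2 — delivered flow: Q_field = 0.44277*(1 - 14/100) = 0.38079 m^3/s
Step 3 — volume delivered: V = 0.38079 * 12*3600 = 16450 m^3
Step 4 — area served: A = V / (depth/1000) = 16450 / 0.084 = 196000 m^2
Therefore the field area that can be irrigated = 196000 m^2.


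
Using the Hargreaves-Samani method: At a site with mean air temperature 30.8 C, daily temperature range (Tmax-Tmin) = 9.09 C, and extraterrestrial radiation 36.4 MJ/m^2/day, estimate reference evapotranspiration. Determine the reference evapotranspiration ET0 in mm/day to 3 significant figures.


Approach: apply the Hargreaves-Samani method, ET0 = 0.0023*(Tmean+17.8)*sqrt(Tmax-Tmin)*0.408*Ra.
ET0 = 0.0023*(30.8+17.8)*sqrt(9.09)*0.408*36.4 = 5.01 mm/day
Therefore the reference evapotranspiration ET0 = 5.01 mm/day.


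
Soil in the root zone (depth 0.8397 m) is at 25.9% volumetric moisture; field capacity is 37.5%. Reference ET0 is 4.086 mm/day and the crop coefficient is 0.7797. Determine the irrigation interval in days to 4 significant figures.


Approach: apply soil-water budget scheduling, SMD = (FC-theta)/100*depth*1000; ETc = ET0*Kc; interval = SMD/ETc.
Step 1 — soil moisture deficit:
  SMD = (37.5 - 25.9)/100 * 0.8397 * 1000 = 97.4052 mm
Step 2 — daily crop ET (ETc = ET0*Kc):
  ETc = 4.086 * 0.7797 = 3.18585 mm/day
Step 3 — irrigation interval (SMD/ETc):
  interval = 97.4052 / 3.18585 = 30.57 days
Therefore the irrigation interval = 30.57 days.


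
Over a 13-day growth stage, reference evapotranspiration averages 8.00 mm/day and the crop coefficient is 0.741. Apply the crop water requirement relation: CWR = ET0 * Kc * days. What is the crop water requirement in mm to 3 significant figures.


CWR = 8.00 * 0.741 * 13 = 77.1 mm
Therefore the crop water requirement = 77.1 mm.


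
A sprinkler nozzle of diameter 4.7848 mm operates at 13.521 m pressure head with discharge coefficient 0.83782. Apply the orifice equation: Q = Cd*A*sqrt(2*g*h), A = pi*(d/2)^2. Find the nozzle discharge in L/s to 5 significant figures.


A = pi*(4.7848e-3/2)^2 = 1.798115e-05 m^2
Q = 0.83782 * 1.798115e-05 * sqrt(2*9.81*13.521) * 1000 = 0.24537 L/s
Therefore the nozzle discharge = 0.24537 L/s.


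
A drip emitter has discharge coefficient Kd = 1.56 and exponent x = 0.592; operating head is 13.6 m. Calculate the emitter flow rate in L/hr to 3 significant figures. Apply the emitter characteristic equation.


Approach: apply the emitter characteristic equation, q = Kd * h^x.
q = 1.56 * 13.6^0.592 = 7.31 L/hr
Therefore the emitter flow rate = 7.31 L/hr.


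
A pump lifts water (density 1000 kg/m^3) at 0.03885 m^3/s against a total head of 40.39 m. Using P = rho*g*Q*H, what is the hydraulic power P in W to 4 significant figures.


P = 1000 * 9.81 * 0.03885 * 40.39 = 15390 W
Therefore the hydraulic power P = 15390 W.


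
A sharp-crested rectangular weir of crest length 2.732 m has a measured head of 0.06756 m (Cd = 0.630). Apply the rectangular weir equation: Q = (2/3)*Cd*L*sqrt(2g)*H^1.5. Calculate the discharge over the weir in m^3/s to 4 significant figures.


Q = (2/3)*0.630*2.732*sqrt(2*9.81)*0.06756^1.5 = 0.08925 m^3/s
Therefore the discharge over the weir = 0.08925 m^3/s.


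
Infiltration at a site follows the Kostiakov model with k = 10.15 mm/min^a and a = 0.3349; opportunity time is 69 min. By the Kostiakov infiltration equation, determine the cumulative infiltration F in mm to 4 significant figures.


Approach: apply the Kostiakov infiltration equation, F = k*t^a.
F = 10.15 * 69^0.3349 = 41.91 mm
Therefore the cumulative infiltration F = 41.91 mm.


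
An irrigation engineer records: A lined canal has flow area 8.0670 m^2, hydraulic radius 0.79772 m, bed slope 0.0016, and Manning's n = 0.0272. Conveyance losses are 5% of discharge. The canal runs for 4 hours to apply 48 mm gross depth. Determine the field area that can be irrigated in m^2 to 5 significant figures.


Approach: apply Manning's equation with a conveyance and depth budget, Q = (1/n)*A*R^(2/3)*S^(1/2); Q_field = Q*(1-loss); Area = Q_field*t/(d/1000).
Step 1 — canal discharge (Manning's equation):
  Q = (1/0.0272) * 8.0670 * 0.79772^(2/3) * 0.0016^(1/2) = 10.20399 m^3/s
Step 2 — delivered flow: Q_field = 10.20399*(1 - 5/100) = 9.693793 m^3/s
Step 3 — volume delivered: V = 9.693793 * 4*3600 = 139590.6 m^3
Step 4 — area served: A = V / (depth/1000) = 139590.6 / 0.048 = 2908100 m^2
Therefore the field area that can be irrigated = 2908100 m^2.


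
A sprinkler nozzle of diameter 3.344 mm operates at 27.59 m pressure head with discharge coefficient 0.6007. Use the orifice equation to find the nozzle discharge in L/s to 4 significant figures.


Approach: apply the orifice equation, Q = Cd*A*sqrt(2*g*h), A = pi*(d/2)^2.
A = pi*(3.344e-3/2)^2 = 8.78259e-06 m^2
Q = 0.6007 * 8.78259e-06 * sqrt(2*9.81*27.59) * 1000 = 0.1227 L/s
Therefore the nozzle discharge = 0.1227 L/s.


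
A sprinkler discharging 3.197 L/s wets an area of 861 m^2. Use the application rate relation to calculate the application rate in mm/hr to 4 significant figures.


Approach: apply the application rate relation, rate = (Q/A)*3600.
rate = (3.197 / 861) * 3600 = 13.37 mm/hr
Therefore the application rate = 13.37 mm/hr.


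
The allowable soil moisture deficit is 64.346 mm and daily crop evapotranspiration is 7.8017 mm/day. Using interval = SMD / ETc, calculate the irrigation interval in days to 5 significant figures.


interval = 64.346 / 7.8017 = 8.2477 days
Therefore the irrigation interval = 8.2477 days.


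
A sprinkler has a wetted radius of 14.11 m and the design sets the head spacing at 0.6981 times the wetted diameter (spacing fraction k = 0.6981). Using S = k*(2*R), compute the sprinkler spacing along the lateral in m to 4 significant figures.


S = 0.6981 * (2 * 14.11) = 19.70 m
Therefore the sprinkler spacing along the lateral = 19.70 m.


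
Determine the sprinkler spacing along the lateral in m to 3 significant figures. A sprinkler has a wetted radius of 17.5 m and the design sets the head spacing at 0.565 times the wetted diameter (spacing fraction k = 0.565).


Approach: apply the sprinkler spacing rule (spacing as a fraction of wetted diameter), S = k*(2*R).
S = 0.565 * (2 * 17.5) = 19.8 m
Therefore the sprinkler spacing along the lateral = 19.8 m.


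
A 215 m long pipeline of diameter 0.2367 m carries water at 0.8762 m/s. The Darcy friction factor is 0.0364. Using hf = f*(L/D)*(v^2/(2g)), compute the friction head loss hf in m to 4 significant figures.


hf = 0.0364 * (215/0.2367) * (0.8762^2 / (2*9.81))
hf = 1.294 m
Therefore the friction head loss hf = 1.294 m.


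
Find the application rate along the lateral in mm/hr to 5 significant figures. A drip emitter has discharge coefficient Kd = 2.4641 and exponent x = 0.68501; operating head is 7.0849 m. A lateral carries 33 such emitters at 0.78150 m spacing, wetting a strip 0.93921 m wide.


Approach: apply the emitter equation with a lateral mass balance, q = Kd*h^x; Q = n*q; rate = Q/(n*spacing*width).
Step 1 — single emitter flow (q = Kd*h^x):
  q = 2.4641 * 7.0849^0.68501 = 9.422051 L/hr
Step 2 — total lateral flow: Q = 33 * 9.422051 = 310.9277 L/hr
Step 3 — wetted area: A = 33 * 0.78150 * 0.93921 = 24.22176 m^2
Step 4 — application rate: Q/A = 310.9277/24.22176 = 12.837 mm/hr
Therefore the application rate along the lateral = 12.837 mm/hr.


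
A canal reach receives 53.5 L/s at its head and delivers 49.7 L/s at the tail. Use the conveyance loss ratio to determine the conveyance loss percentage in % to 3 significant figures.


Approach: apply the conveyance loss ratio, loss% = ((Q_head - Q_tail)/Q_head)*100.
loss = ((53.5 - 49.7)/53.5)*100 = 7.10 %
Therefore the conveyance loss percentage = 7.10 %.


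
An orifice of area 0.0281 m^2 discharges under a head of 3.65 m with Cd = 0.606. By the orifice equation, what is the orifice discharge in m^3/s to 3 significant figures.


Approach: apply the orifice equation, Q = Cd*A*sqrt(2*g*h).
Q = 0.606 * 0.0281 * sqrt(2*9.81*3.65) = 0.144 m^3/s
Therefore the orifice discharge = 0.144 m^3/s.


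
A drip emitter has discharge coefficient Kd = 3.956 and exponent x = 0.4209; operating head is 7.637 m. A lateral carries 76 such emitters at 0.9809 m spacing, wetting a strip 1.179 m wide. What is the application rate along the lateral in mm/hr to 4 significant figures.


Approach: apply the emitter equation with a lateral mass balance, q = Kd*h^x; Q = n*q; rate = Q/(n*spacing*width).
Step 1 — single emitter flow (q = Kd*h^x):
  q = 3.956 * 7.637^0.4209 = 9.30847 L/hr
Step 2 — total lateral flow: Q = 76 * 9.30847 = 707.444 L/hr
Step 3 — wetted area: A = 76 * 0.9809 * 1.179 = 87.8926 m^2
Step 4 — application rate: Q/A = 707.444/87.8926 = 8.049 mm/hr
Therefore the application rate along the lateral = 8.049 mm/hr.


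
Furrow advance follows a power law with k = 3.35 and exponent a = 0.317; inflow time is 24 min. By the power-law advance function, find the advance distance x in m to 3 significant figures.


Approach: apply the power-law advance function, x = k*t^a.
x = 3.35 * 24^0.317 = 9.17 m
Therefore the advance distance x = 9.17 m.


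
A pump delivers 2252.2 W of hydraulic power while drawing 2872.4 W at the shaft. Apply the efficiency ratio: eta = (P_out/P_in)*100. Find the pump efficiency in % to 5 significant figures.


eta = (2252.2 / 2872.4) * 100 = 78.408 %
Therefore the pump efficiency = 78.408 %.


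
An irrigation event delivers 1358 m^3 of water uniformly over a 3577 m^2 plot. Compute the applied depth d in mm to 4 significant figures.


Approach: apply depth from volume over area, d = (V/A)*1000.
d = (1358 / 3577) * 1000 = 379.6 mm
Therefore the applied depth d = 379.6 mm.


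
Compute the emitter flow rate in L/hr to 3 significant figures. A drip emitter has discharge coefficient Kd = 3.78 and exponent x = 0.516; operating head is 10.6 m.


Approach: apply the emitter characteristic equation, q = Kd * h^x.
q = 3.78 * 10.6^0.516 = 12.8 L/hr
Therefore the emitter flow rate = 12.8 L/hr.


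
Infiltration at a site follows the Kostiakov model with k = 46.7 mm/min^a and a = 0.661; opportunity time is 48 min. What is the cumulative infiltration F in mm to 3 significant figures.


Approach: apply the Kostiakov infiltration equation, F = k*t^a.
F = 46.7 * 48^0.661 = 603 mm
Therefore the cumulative infiltration F = 603 mm.
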